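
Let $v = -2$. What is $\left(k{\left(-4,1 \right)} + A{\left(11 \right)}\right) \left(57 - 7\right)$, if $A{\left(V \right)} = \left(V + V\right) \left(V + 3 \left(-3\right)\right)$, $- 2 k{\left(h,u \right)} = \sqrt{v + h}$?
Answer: $2200 - 25 i \sqrt{6} \approx 2200.0 - 61.237 i$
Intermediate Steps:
$k{\left(h,u \right)} = - \frac{\sqrt{-2 + h}}{2}$
$A{\left(V \right)} = 2 V \left(-9 + V\right)$ ($A{\left(V \right)} = 2 V \left(V - 9\right) = 2 V \left(-9 + V\right)$)
$\left(k{\left(-4,1 \right)} + A{\left(11 \right)}\right) \left(57 - 7\right) = \left(- \frac{\sqrt{-2 - 4}}{2} + 2 \cdot 11 \left(-9 + 11\right)\right) \left(57 - 7\right) = \left(- \frac{\sqrt{-6}}{2} + 2 \cdot 11 \cdot 2\right) \left(57 - 7\right) = \left(- \frac{i \sqrt{6}}{2} + 44\right) 50 = \left(44 - \frac{i \sqrt{6}}{2}\right) 50 = 2200 - 25 i \sqrt{6}$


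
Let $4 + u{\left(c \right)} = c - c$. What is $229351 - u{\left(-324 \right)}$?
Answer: $229355$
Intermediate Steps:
$u{\left(c \right)} = -4$ ($u{\left(c \right)} = -4 + \left(c - c\right) = -4 + 0 = -4$)
$229351 - u{\left(-324 \right)} = 229351 - -4 = 229351 + 4 = 229355$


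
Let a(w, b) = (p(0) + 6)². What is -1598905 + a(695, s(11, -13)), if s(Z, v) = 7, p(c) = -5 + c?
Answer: -1598904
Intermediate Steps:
a(w, b) = 1 (a(w, b) = ((-5 + 0) + 6)² = (-5 + 6)² = 1² = 1)
-1598905 + a(695, s(11, -13)) = -1598905 + 1 = -1598904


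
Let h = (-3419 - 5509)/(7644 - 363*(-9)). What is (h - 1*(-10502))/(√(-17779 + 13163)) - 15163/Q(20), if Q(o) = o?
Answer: -15163/20 - 19096399*I*√1154/4197098 ≈ -758.15 - 154.56*I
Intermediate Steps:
h = -2976/3637 (h = -8928/(7644 + 3267) = -8928/10911 = -8928*1/10911 = -2976/3637 ≈ -0.81826)
(h - 1*(-10502))/(√(-17779 + 13163)) - 15163/Q(20) = (-2976/3637 - 1*(-10502))/(√(-17779 + 13163)) - 15163/20 = (-2976/3637 + 10502)/(√(-4616)) - 15163*1/20 = 38192798/(3637*((2*I*√1154))) - 15163/20 = 38192798*(-I*√1154/2308)/3637 - 15163/20 = -19096399*I*√1154/4197098 - 15163/20 = -15163/20 - 19096399*I*√1154/4197098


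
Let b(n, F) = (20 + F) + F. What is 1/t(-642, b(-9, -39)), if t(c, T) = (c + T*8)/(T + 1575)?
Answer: -1517/1106 ≈ -1.3716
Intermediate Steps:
b(n, F) = 20 + 2*F
t(c, T) = (c + 8*T)/(1575 + T)
1/t(-642, b(-9, -39)) = 1/((-642 + 8*(20 + 2*(-39)))/(1575 + (20 + 2*(-39)))) = 1/((-642 + 8*(20 - 78))/(1575 + (20 - 78))) = 1/((-642 + 8*(-58))/(1575 - 58)) = 1/((-642 - 464)/1517) = 1/((1/1517)*(-1106)) = 1/(-1106/1517) = -1517/1106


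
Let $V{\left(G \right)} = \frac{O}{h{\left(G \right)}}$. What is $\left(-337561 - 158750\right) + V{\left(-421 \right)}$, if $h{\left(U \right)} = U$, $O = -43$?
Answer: $- \frac{208946888}{421} \approx -4.9631 \cdot 10^{5}$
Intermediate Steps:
$V{\left(G \right)} = - \frac{43}{G}$
$\left(-337561 - 158750\right) + V{\left(-421 \right)} = \left(-337561 - 158750\right) - \frac{43}{-421} = -496311 - - \frac{43}{421} = -496311 + \frac{43}{421} = - \frac{208946888}{421}$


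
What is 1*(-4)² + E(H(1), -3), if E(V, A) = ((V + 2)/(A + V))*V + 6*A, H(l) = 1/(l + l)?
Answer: -5/2 ≈ -2.5000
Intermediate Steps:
H(l) = 1/(2*l)
E(V, A) = 6*A + V*(2 + V)/(A + V) (E(V, A) = ((2 + V)/(A + V))*V + 6*A = V*(2 + V)/(A + V) + 6*A = 6*A + V*(2 + V)/(A + V))
1*(-4)² + E(H(1), -3) = 1*(-4)² + (((½)/1)² + 2*((½)/1) + 6*(-3)² + 6*(-3)*((½)/1))/(-3 + (½)/1) = 1*16 + (((½)*1)² + 2*((½)*1) + 6*9 + 6*(-3)*((½)*1))/(-3 + (½)*1) = 16 + ((½)² + 2*(½) + 54 + 6*(-3)*(½))/(-3 + ½) = 16 + (¼ + 1 + 54 - 9)/(-5/2) = 16 - ⅖*185/4 = 16 - 37/2 = -5/2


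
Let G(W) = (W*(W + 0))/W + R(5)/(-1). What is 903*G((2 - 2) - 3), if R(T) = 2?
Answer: -4515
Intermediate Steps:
G(W) = -2 + W (G(W) = (W*(W + 0))/W + 2/(-1) = (W*W)/W + 2*(-1) = W**2/W - 2 = W - 2 = -2 + W)
903*G((2 - 2) - 3) = 903*(-2 + ((2 - 2) - 3)) = 903*(-2 + (0 - 3)) = 903*(-2 - 3) = 903*(-5) = -4515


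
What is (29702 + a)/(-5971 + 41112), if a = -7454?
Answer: 22248/35141 ≈ 0.63311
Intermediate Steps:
(29702 + a)/(-5971 + 41112) = (29702 - 7454)/(-5971 + 41112) = 22248/35141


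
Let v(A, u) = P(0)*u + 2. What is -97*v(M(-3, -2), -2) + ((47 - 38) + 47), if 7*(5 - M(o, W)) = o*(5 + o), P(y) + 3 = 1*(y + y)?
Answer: -720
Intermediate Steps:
P(y) = -3 + 2*y (P(y) = -3 + 1*(y + y) = -3 + 1*(2*y) = -3 + 2*y)
M(o, W) = 5 - o*(5 + o)/7
v(A, u) = 2 - 3*u (v(A, u) = (-3 + 2*0)*u + 2 = (-3 + 0)*u + 2 = -3*u + 2 = 2 - 3*u)
-97*v(M(-3, -2), -2) + ((47 - 38) + 47) = -97*(2 - 3*(-2)) + ((47 - 38) + 47) = -97*(2 + 6) + (9 + 47) = -97*8 + 56 = -776 + 56 = -720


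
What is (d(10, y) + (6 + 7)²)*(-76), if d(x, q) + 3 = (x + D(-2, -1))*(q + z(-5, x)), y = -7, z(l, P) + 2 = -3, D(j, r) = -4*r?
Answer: 152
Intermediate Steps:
z(l, P) = -5 (z(l, P) = -2 - 3 = -5)
d(x, q) = -3 + (-5 + q)*(4 + x) (d(x, q) = -3 + (x - 4*(-1))*(q - 5) = -3 + (x + 4)*(-5 + q) = -3 + (4 + x)*(-5 + q) = -3 + (-5 + q)*(4 + x))
(d(10, y) + (6 + 7)²)*(-76) = ((-23 - 5*10 + 4*(-7) - 7*10) + (6 + 7)²)*(-76) = ((-23 - 50 - 28 - 70) + 13²)*(-76) = (-171 + 169)*(-76) = -2*(-76) = 152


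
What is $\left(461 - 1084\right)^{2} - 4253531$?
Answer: $-3865402$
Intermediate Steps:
$\left(461 - 1084\right)^{2} - 4253531 = \left(-623\right)^{2} - 4253531 = 388129 - 4253531 = -3865402$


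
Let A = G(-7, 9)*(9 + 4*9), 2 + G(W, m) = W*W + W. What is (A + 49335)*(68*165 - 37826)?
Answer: -1360497810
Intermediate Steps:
G(W, m) = -2 + W + W² (G(W, m) = -2 + (W*W + W) = -2 + (W² + W) = -2 + (W + W²) = -2 + W + W²)
A = 1800 (A = (-2 - 7 + (-7)²)*(9 + 4*9) = (-2 - 7 + 49)*(9 + 36) = 40*45 = 1800)
(A + 49335)*(68*165 - 37826) = (1800 + 49335)*(68*165 - 37826) = 51135*(11220 - 37826) = 51135*(-26606) = -1360497810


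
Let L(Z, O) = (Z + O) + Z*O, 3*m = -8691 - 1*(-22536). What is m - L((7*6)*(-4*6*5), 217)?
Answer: 1103118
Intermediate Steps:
m = 4615 (m = (-8691 - 1*(-22536))/3 = (-8691 + 22536)/3 = (⅓)*13845 = 4615)
L(Z, O) = O + Z + O*Z (L(Z, O) = (O + Z) + O*Z = O + Z + O*Z)
m - L((7*6)*(-4*6*5), 217) = 4615 - (217 + (7*6)*(-4*6*5) + 217*((7*6)*(-4*6*5))) = 4615 - (217 + 42*(-24*5) + 217*(42*(-24*5))) = 4615 - (217 + 42*(-120) + 217*(42*(-120))) = 4615 - (217 - 5040 + 217*(-5040)) = 4615 - (217 - 5040 - 1093680) = 4615 - 1*(-1098503) = 4615 + 1098503 = 1103118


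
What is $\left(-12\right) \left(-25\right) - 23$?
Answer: $277$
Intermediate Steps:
$\left(-12\right) \left(-25\right) - 23 = 300 - 23 = 277$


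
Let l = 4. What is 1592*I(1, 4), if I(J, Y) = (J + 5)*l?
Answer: 38208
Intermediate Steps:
I(J, Y) = 20 + 4*J (I(J, Y) = (J + 5)*4 = (5 + J)*4 = 20 + 4*J)
1592*I(1, 4) = 1592*(20 + 4*1) = 1592*(20 + 4) = 1592*24 = 38208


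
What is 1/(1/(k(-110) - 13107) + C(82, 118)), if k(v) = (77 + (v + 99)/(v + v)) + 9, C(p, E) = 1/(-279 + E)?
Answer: -41927459/263639 ≈ -159.03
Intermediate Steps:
k(v) = 86 + (99 + v)/(2*v) (k(v) = (77 + (99 + v)/((2*v))) + 9 = (77 + (99 + v)*(1/(2*v))) + 9 = (77 + (99 + v)/(2*v)) + 9 = 86 + (99 + v)/(2*v))
1/(1/(k(-110) - 13107) + C(82, 118)) = 1/(1/((1/2)*(99 + 173*(-110))/(-110) - 13107) + 1/(-279 + 118)) = 1/(1/((1/2)*(-1/110)*(99 - 19030) - 13107) + 1/(-161)) = 1/(1/((1/2)*(-1/110)*(-18931) - 13107) - 1/161) = 1/(1/(1721/20 - 13107) - 1/161) = 1/(1/(-260419/20) - 1/161) = 1/(-20/260419 - 1/161) = 1/(-263639/41927459) = -41927459/263639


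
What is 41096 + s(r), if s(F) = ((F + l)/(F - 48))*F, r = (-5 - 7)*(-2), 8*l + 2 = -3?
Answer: 328581/8 ≈ 41073.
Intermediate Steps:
l = -5/8 (l = -¼ + (⅛)*(-3) = -¼ - 3/8 = -5/8 ≈ -0.62500)
r = 24 (r = -12*(-2) = 24)
s(F) = F*(-5/8 + F)/(-48 + F) (s(F) = ((F - 5/8)/(F - 48))*F = ((-5/8 + F)/(-48 + F))*F = F*(-5/8 + F)/(-48 + F))
41096 + s(r) = 41096 + (⅛)*24*(-5 + 8*24)/(-48 + 24) = 41096 + (⅛)*24*(-5 + 192)/(-24) = 41096 + (⅛)*24*(-1/24)*187 = 41096 - 187/8 = 328581/8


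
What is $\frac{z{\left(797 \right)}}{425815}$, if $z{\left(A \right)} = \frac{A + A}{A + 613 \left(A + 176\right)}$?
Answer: $\frac{797}{127158152745} \approx 6.2678 \cdot 10^{-9}$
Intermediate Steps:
$z{\left(A \right)} = \frac{2 A}{107888 + 614 A}$ ($z{\left(A \right)} = \frac{2 A}{A + 613 \left(176 + A\right)} = \frac{2 A}{A + \left(107888 + 613 A\right)} = \frac{2 A}{107888 + 614 A}$)
$\frac{z{\left(797 \right)}}{425815} = \frac{797 \frac{1}{53944 + 307 \cdot 797}}{425815} = \frac{797}{53944 + 244679} \cdot \frac{1}{425815} = \frac{797}{298623} \cdot \frac{1}{425815} = \frac{797}{127158152745}$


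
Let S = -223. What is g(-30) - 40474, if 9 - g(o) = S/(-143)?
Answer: -5786718/143 ≈ -40467.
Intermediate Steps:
g(o) = 1064/143 (g(o) = 9 - (-223)/(-143) = 9 - (-223)*(-1)/143 = 9 - 1*223/143 = 9 - 223/143 = 1064/143)
g(-30) - 40474 = 1064/143 - 40474 = -5786718/143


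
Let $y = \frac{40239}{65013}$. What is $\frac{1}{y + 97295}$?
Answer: $\frac{21671}{2108493358} \approx 1.0278 \cdot 10^{-5}$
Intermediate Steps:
$y = \frac{13413}{21671}$ ($y = 40239 \cdot \frac{1}{65013} = \frac{13413}{21671} \approx 0.61894$)
$\frac{1}{y + 97295} = \frac{1}{\frac{13413}{21671} + 97295} = \frac{1}{\frac{2108493358}{21671}} = \frac{21671}{2108493358}$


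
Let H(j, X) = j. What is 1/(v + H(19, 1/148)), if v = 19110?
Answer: 1/19129 ≈ 5.2277e-5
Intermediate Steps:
1/(v + H(19, 1/148)) = 1/(19110 + 19) = 1/19129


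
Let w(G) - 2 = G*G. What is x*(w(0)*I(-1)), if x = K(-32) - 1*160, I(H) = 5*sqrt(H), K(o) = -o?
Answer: -1280*I ≈ -1280.0*I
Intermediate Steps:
w(G) = 2 + G**2 (w(G) = 2 + G*G = 2 + G**2)
x = -128 (x = -1*(-32) - 1*160 = 32 - 160 = -128)
x*(w(0)*I(-1)) = -128*(2 + 0**2)*5*sqrt(-1) = -128*(2 + 0)*5*I = -256*5*I = -1280*I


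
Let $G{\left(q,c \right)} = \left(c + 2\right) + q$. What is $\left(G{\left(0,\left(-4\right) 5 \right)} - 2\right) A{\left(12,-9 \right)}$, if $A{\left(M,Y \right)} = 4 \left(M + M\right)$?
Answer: $-1920$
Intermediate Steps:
$A{\left(M,Y \right)} = 8 M$ ($A{\left(M,Y \right)} = 4 \cdot 2 M = 8 M$)
$G{\left(q,c \right)} = 2 + c + q$ ($G{\left(q,c \right)} = \left(2 + c\right) + q = 2 + c + q$)
$\left(G{\left(0,\left(-4\right) 5 \right)} - 2\right) A{\left(12,-9 \right)} = \left(\left(2 - 20 + 0\right) - 2\right) 8 \cdot 12 = \left(\left(2 - 20 + 0\right) - 2\right) 96 = \left(-18 - 2\right) 96 = \left(-20\right) 96 = -1920$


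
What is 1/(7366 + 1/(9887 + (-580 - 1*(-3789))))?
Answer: 13096/96465137 ≈ 0.00013576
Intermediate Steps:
1/(7366 + 1/(9887 + (-580 - 1*(-3789)))) = 1/(7366 + 1/(9887 + (-580 + 3789))) = 1/(7366 + 1/(9887 + 3209)) = 1/(7366 + 1/13096) = 1/(96465137/13096) = 13096/96465137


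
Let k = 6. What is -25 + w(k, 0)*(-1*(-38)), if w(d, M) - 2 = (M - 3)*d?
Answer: -633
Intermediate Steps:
w(d, M) = 2 + d*(-3 + M) (w(d, M) = 2 + (M - 3)*d = 2 + (-3 + M)*d = 2 + d*(-3 + M))
-25 + w(k, 0)*(-1*(-38)) = -25 + (2 - 3*6 + 0*6)*(-1*(-38)) = -25 + (2 - 18 + 0)*38 = -25 - 16*38 = -25 - 608 = -633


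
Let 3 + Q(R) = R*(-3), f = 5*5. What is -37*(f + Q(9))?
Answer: 185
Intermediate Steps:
f = 25
Q(R) = -3 - 3*R (Q(R) = -3 + R*(-3) = -3 - 3*R)
-37*(f + Q(9)) = -37*(25 + (-3 - 3*9)) = -37*(25 + (-3 - 27)) = -37*(25 - 30) = -37*(-5) = 185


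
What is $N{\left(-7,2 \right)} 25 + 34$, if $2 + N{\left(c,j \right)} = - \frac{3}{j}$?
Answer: $- \frac{107}{2} \approx -53.5$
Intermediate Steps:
$N{\left(c,j \right)} = -2 - \frac{3}{j}$
$N{\left(-7,2 \right)} 25 + 34 = \left(-2 - \frac{3}{2}\right) 25 + 34 = \left(- \frac{7}{2}\right) 25 + 34 = - \frac{175}{2} + 34 = - \frac{107}{2}$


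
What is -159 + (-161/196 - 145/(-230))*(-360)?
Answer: -14529/161 ≈ -90.242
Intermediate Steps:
-159 + (-161/196 - 145/(-230))*(-360) = -159 + (-161*1/196 - 145*(-1/230))*(-360) = -159 + (-23/28 + 29/46)*(-360) = -159 - 123/644*(-360) = -159 + 11070/161 = -14529/161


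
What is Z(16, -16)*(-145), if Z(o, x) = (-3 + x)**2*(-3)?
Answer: 157035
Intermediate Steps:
Z(o, x) = -3*(-3 + x)**2
Z(16, -16)*(-145) = -3*(-3 - 16)**2*(-145) = -3*(-19)**2*(-145) = -3*361*(-145) = -1083*(-145) = 157035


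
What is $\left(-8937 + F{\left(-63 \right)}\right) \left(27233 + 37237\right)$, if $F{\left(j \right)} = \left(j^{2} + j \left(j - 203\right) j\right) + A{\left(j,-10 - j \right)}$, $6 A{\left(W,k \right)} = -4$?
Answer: $-68384790320$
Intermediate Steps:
$A{\left(W,k \right)} = - \frac{2}{3}$ ($A{\left(W,k \right)} = \frac{1}{6} \left(-4\right) = - \frac{2}{3}$)
$F{\left(j \right)} = - \frac{2}{3} + j^{2} + j^{2} \left(-203 + j\right)$ ($F{\left(j \right)} = \left(j^{2} + j \left(j - 203\right) j\right) - \frac{2}{3} = \left(j^{2} + j \left(-203 + j\right) j\right) - \frac{2}{3} = \left(j^{2} + j^{2} \left(-203 + j\right)\right) - \frac{2}{3} = - \frac{2}{3} + j^{2} + j^{2} \left(-203 + j\right)$)
$\left(-8937 + F{\left(-63 \right)}\right) \left(27233 + 37237\right) = \left(-8937 - \left(\frac{2}{3} + 250047 + 801738\right)\right) \left(27233 + 37237\right) = \left(-8937 - \frac{3155357}{3}\right) 64470 = \left(- \frac{3182168}{3}\right) 64470 = -68384790320$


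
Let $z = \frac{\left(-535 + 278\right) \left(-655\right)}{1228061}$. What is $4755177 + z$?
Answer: $\frac{5839647590132}{1228061} \approx 4.7552 \cdot 10^{6}$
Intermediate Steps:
$z = \frac{168335}{1228061}$ ($z = \left(-257\right) \left(-655\right) \frac{1}{1228061} = 168335 \cdot \frac{1}{1228061} = \frac{168335}{1228061} \approx 0.13707$)
$4755177 + z = 4755177 + \frac{168335}{1228061} = \frac{5839647590132}{1228061}$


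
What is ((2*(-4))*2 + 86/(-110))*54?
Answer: -49842/55 ≈ -906.22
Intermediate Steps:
((2*(-4))*2 + 86/(-110))*54 = (-8*2 + 86*(-1/110))*54 = (-16 - 43/55)*54 = -923/55*54 = -49842/55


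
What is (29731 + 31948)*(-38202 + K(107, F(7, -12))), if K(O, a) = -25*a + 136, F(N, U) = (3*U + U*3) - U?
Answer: -2255354314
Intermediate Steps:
F(N, U) = 5*U (F(N, U) = (3*U + 3*U) - U = 6*U - U = 5*U)
K(O, a) = 136 - 25*a
(29731 + 31948)*(-38202 + K(107, F(7, -12))) = (29731 + 31948)*(-38202 + (136 - 125*(-12))) = 61679*(-38202 + (136 - 25*(-60))) = 61679*(-38202 + (136 + 1500)) = 61679*(-38202 + 1636) = 61679*(-36566) = -2255354314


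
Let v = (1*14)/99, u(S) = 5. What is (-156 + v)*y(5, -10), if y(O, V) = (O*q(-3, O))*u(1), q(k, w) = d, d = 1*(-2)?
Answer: 771500/99 ≈ 7792.9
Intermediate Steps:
d = -2
q(k, w) = -2
v = 14/99 (v = 14*(1/99) = 14/99 ≈ 0.14141)
y(O, V) = -10*O (y(O, V) = (O*(-2))*5 = -2*O*5 = -10*O)
(-156 + v)*y(5, -10) = (-156 + 14/99)*(-10*5) = -15430/99*(-50) = 771500/99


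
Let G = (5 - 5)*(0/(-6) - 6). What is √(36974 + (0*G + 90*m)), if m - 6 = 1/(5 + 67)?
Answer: √150061/2 ≈ 193.69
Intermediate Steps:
m = 433/72 (m = 6 + 1/(5 + 67) = 6 + 1/72 = 433/72 ≈ 6.0139)
G = 0 (G = 0*(0*(-⅙) - 6) = 0*(0 - 6) = 0*(-6) = 0)
√(36974 + (0*G + 90*m)) = √(36974 + (0*0 + 90*(433/72))) = √(36974 + (0 + 2165/4)) = √(36974 + 2165/4) = √(150061/4) = √150061/2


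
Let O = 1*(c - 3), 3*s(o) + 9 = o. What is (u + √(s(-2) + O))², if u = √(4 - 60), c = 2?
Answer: -182/3 - 56*√3/3 ≈ -92.998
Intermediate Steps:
s(o) = -3 + o/3
O = -1 (O = 1*(2 - 3) = 1*(-1) = -1)
u = 2*I*√14 (u = √(-56) = 2*I*√14 ≈ 7.4833*I)
(u + √(s(-2) + O))² = (2*I*√14 + √((-3 + (⅓)*(-2)) - 1))² = (2*I*√14 + √((-3 - ⅔) - 1))² = (2*I*√14 + √(-11/3 - 1))² = (2*I*√14 + √(-14/3))² = (2*I*√14 + I*√42/3)²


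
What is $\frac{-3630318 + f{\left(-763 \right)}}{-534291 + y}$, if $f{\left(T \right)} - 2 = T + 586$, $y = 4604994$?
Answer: $- \frac{3630493}{4070703} \approx -0.89186$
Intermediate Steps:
$f{\left(T \right)} = 588 + T$ ($f{\left(T \right)} = 2 + \left(T + 586\right) = 2 + \left(586 + T\right) = 588 + T$)
$\frac{-3630318 + f{\left(-763 \right)}}{-534291 + y} = \frac{-3630318 + \left(588 - 763\right)}{-534291 + 4604994} = \frac{-3630318 - 175}{4070703} = \left(-3630493\right) \frac{1}{4070703} = - \frac{3630493}{4070703}$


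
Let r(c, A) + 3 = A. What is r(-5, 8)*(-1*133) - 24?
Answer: -689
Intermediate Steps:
r(c, A) = -3 + A
r(-5, 8)*(-1*133) - 24 = (-3 + 8)*(-1*133) - 24 = 5*(-133) - 24 = -665 - 24 = -689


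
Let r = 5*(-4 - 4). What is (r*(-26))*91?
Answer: 94640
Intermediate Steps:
r = -40 (r = 5*(-8) = -40)
(r*(-26))*91 = -40*(-26)*91 = 1040*91 = 94640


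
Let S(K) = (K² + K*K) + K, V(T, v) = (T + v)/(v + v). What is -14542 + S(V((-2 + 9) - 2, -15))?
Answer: -130873/9 ≈ -14541.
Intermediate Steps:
V(T, v) = (T + v)/(2*v) (V(T, v) = (T + v)/((2*v)) = (T + v)*(1/(2*v)) = (T + v)/(2*v))
S(K) = K + 2*K² (S(K) = (K² + K²) + K = 2*K² + K = K + 2*K²)
-14542 + S(V((-2 + 9) - 2, -15)) = -14542 + ((½)*(((-2 + 9) - 2) - 15)/(-15))*(1 + 2*((½)*(((-2 + 9) - 2) - 15)/(-15))) = -14542 + ((½)*(-1/15)*((7 - 2) - 15))*(1 + 2*((½)*(-1/15)*((7 - 2) - 15))) = -14542 + ((½)*(-1/15)*(5 - 15))*(1 + 2*((½)*(-1/15)*(5 - 15))) = -14542 + ((½)*(-1/15)*(-10))*(1 + 2*((½)*(-1/15)*(-10))) = -14542 + (1 + 2*(⅓))/3 = -14542 + (1 + ⅔)/3 = -14542 + (⅓)*(5/3) = -14542 + 5/9 = -130873/9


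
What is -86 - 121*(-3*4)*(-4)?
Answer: -5894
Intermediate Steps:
-86 - 121*(-3*4)*(-4) = -86 - (-1452)*(-4) = -86 - 121*48 = -86 - 5808 = -5894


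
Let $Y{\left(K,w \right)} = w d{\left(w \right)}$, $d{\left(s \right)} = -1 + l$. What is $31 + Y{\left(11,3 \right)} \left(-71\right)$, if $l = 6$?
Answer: $-1034$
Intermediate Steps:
$d{\left(s \right)} = 5$ ($d{\left(s \right)} = -1 + 6 = 5$)
$Y{\left(K,w \right)} = 5 w$ ($Y{\left(K,w \right)} = w 5 = 5 w$)
$31 + Y{\left(11,3 \right)} \left(-71\right) = 31 + 5 \cdot 3 \left(-71\right) = 31 + 15 \left(-71\right) = 31 - 1065 = -1034$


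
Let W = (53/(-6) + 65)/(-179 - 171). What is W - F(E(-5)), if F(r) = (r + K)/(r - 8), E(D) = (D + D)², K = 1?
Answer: -15194/12075 ≈ -1.2583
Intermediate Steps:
E(D) = 4*D² (E(D) = (2*D)² = 4*D²)
F(r) = (1 + r)/(-8 + r) (F(r) = (r + 1)/(r - 8) = (1 + r)/(-8 + r))
W = -337/2100 (W = (53*(-⅙) + 65)/(-350) = (-53/6 + 65)*(-1/350) = (337/6)*(-1/350) = -337/2100 ≈ -0.16048)
W - F(E(-5)) = -337/2100 - (1 + 4*(-5)²)/(-8 + 4*(-5)²) = -337/2100 - (1 + 4*25)/(-8 + 4*25) = -337/2100 - (1 + 100)/(-8 + 100) = -337/2100 - 101/92 = -15194/12075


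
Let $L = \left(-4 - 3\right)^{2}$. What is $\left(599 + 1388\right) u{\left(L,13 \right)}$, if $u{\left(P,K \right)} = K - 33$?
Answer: $-39740$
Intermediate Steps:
$L = 49$ ($L = \left(-7\right)^{2} = 49$)
$u{\left(P,K \right)} = -33 + K$
$\left(599 + 1388\right) u{\left(L,13 \right)} = \left(599 + 1388\right) \left(-33 + 13\right) = 1987 \left(-20\right) = -39740$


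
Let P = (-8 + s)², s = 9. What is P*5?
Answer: 5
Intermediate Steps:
P = 1 (P = (-8 + 9)² = 1² = 1)
P*5 = 1*5 = 5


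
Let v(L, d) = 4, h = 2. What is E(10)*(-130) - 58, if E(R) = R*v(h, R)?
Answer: -5258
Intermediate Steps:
E(R) = 4*R (E(R) = R*4 = 4*R)
E(10)*(-130) - 58 = (4*10)*(-130) - 58 = 40*(-130) - 58 = -5200 - 58 = -5258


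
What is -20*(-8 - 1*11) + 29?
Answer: 409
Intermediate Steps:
-20*(-8 - 1*11) + 29 = -20*(-8 - 11) + 29 = -20*(-19) + 29 = 380 + 29 = 409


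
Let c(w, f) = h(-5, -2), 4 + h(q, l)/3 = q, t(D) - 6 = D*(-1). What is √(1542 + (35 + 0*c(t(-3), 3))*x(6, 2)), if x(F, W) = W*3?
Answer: 2*√438 ≈ 41.857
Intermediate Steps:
x(F, W) = 3*W
t(D) = 6 - D (t(D) = 6 + D*(-1) = 6 - D)
h(q, l) = -12 + 3*q
c(w, f) = -27 (c(w, f) = -12 + 3*(-5) = -12 - 15 = -27)
√(1542 + (35 + 0*c(t(-3), 3))*x(6, 2)) = √(1542 + (35 + 0*(-27))*(3*2)) = √(1542 + (35 + 0)*6) = √(1542 + 35*6) = √(1542 + 210) = √1752 = 2*√438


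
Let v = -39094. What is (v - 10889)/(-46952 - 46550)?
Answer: 49983/93502 ≈ 0.53457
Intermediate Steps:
(v - 10889)/(-46952 - 46550) = (-39094 - 10889)/(-46952 - 46550) = -49983/(-93502) = -49983*(-1/93502) = 49983/93502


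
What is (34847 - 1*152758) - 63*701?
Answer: -162074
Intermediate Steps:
(34847 - 1*152758) - 63*701 = (34847 - 152758) - 1*44163 = -117911 - 44163 = -162074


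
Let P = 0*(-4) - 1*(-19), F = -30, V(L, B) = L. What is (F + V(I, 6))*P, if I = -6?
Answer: -684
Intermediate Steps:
P = 19 (P = 0 + 19 = 19)
(F + V(I, 6))*P = (-30 - 6)*19 = -36*19 = -684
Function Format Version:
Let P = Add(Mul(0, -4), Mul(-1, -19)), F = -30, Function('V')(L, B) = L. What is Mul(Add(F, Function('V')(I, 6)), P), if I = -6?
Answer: -684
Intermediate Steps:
P = 19 (P = Add(0, 19) = 19)
Mul(Add(F, Function('V')(I, 6)), P) = Mul(Add(-30, -6), 19) = Mul(-36, 19) = -684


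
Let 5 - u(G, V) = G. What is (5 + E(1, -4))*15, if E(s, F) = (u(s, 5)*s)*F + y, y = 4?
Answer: -105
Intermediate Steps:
u(G, V) = 5 - G
E(s, F) = 4 + F*s*(5 - s) (E(s, F) = ((5 - s)*s)*F + 4 = (s*(5 - s))*F + 4 = F*s*(5 - s) + 4 = 4 + F*s*(5 - s))
(5 + E(1, -4))*15 = (5 + (4 - 1*(-4)*1*(-5 + 1)))*15 = (5 + (4 - 1*(-4)*1*(-4)))*15 = (5 + (4 - 16))*15 = (5 - 12)*15 = -7*15 = -105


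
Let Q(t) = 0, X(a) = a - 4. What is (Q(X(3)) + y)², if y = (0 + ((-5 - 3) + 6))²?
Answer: 16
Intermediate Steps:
X(a) = -4 + a
y = 4 (y = (0 + (-8 + 6))² = (0 - 2)² = (-2)² = 4)
(Q(X(3)) + y)² = (0 + 4)² = 4² = 16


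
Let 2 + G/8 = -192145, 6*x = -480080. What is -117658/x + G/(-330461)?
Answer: 242813934027/39661929220 ≈ 6.1221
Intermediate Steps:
x = -240040/3 (x = (⅙)*(-480080) = -240040/3 ≈ -80013.)
G = -1537176 (G = -16 + 8*(-192145) = -16 - 1537160 = -1537176)
-117658/x + G/(-330461) = -117658/(-240040/3) - 1537176/(-330461) = -117658*(-3/240040) - 1537176*(-1/330461) = 176487/120020 + 1537176/330461 = 242813934027/39661929220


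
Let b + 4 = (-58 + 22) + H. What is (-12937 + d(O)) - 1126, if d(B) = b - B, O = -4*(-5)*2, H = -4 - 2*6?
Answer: -14159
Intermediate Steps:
H = -16 (H = -4 - 12 = -16)
O = 40 (O = 20*2 = 40)
b = -56 (b = -4 + ((-58 + 22) - 16) = -4 + (-36 - 16) = -4 - 52 = -56)
d(B) = -56 - B
(-12937 + d(O)) - 1126 = (-12937 + (-56 - 1*40)) - 1126 = (-12937 + (-56 - 40)) - 1126 = (-12937 - 96) - 1126 = -13033 - 1126 = -14159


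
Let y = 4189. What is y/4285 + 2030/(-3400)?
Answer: 110881/291380 ≈ 0.38054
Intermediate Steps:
y/4285 + 2030/(-3400) = 4189/4285 + 2030/(-3400) = 4189*(1/4285) + 2030*(-1/3400) = 4189/4285 - 203/340 = 110881/291380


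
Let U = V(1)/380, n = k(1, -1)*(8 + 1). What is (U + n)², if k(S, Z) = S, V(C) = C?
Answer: 11703241/144400 ≈ 81.047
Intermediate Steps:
n = 9 (n = 1*(8 + 1) = 1*9 = 9)
U = 1/380 ≈ 0.0026316
(U + n)² = (1/380 + 9)² = (3421/380)² = 11703241/144400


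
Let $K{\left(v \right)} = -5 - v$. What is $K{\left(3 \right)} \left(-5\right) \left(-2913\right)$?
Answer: $-116520$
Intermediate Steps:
$K{\left(3 \right)} \left(-5\right) \left(-2913\right) = \left(-5 - 3\right) \left(-5\right) \left(-2913\right) = \left(-8\right) \left(-5\right) \left(-2913\right) = 40 \left(-2913\right) = -116520$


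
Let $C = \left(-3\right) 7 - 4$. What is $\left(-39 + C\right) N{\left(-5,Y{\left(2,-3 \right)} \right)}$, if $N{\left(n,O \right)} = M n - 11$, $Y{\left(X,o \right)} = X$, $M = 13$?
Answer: $4864$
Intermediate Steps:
$N{\left(n,O \right)} = -11 + 13 n$ ($N{\left(n,O \right)} = 13 n - 11 = -11 + 13 n$)
$C = -25$ ($C = -21 - 4 = -25$)
$\left(-39 + C\right) N{\left(-5,Y{\left(2,-3 \right)} \right)} = \left(-39 - 25\right) \left(-11 + 13 \left(-5\right)\right) = - 64 \left(-11 - 65\right) = \left(-64\right) \left(-76\right) = 4864$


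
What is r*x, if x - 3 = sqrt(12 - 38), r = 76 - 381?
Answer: -915 - 305*I*sqrt(26) ≈ -915.0 - 1555.2*I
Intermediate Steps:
r = -305
x = 3 + I*sqrt(26) (x = 3 + sqrt(12 - 38) = 3 + sqrt(-26) = 3 + I*sqrt(26) ≈ 3.0 + 5.099*I)
r*x = -305*(3 + I*sqrt(26)) = -915 - 305*I*sqrt(26)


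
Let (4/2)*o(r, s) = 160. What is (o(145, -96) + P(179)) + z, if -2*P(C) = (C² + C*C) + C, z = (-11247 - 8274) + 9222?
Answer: -84699/2 ≈ -42350.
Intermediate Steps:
o(r, s) = 80 (o(r, s) = (½)*160 = 80)
z = -10299 (z = -19521 + 9222 = -10299)
P(C) = -C² - C/2 (P(C) = -((C² + C*C) + C)/2 = -((C² + C²) + C)/2 = -(2*C² + C)/2 = -(C + 2*C²)/2 = -C² - C/2)
(o(145, -96) + P(179)) + z = (80 - 1*179*(½ + 179)) - 10299 = (80 - 1*179*359/2) - 10299 = (80 - 64261/2) - 10299 = -64101/2 - 10299 = -84699/2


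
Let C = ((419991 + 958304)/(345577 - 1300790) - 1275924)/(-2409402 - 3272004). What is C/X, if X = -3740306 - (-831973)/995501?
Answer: -1213297276322088607/20207137073104484004354174 ≈ -6.0043e-8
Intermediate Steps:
C = 1218780570107/5426952869478 (C = (1378295/(-955213) - 1275924)/(-5681406) = (1378295*(-1/955213) - 1275924)*(-1/5681406) = (-1378295/955213 - 1275924)*(-1/5681406) = -1218780570107/955213*(-1/5681406) = 1218780570107/5426952869478 ≈ 0.22458)
X = -3723477531333/995501 (X = -3740306 - (-831973)/995501 = -3740306 - 1*(-831973/995501) = -3740306 + 831973/995501 = -3723477531333/995501 ≈ -3.7403e+6)
C/X = 1218780570107/(5426952869478*(-3723477531333/995501)) = (1218780570107/5426952869478)*(-995501/3723477531333) = -1213297276322088607/20207137073104484004354174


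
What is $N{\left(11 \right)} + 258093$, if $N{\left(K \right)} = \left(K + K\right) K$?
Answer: $258335$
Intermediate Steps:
$N{\left(K \right)} = 2 K^{2}$ ($N{\left(K \right)} = 2 K K = 2 K^{2}$)
$N{\left(11 \right)} + 258093 = 2 \cdot 11^{2} + 258093 = 2 \cdot 121 + 258093 = 242 + 258093 = 258335$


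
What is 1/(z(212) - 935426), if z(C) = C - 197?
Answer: -1/935411 ≈ -1.0690e-6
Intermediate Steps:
z(C) = -197 + C
1/(z(212) - 935426) = 1/((-197 + 212) - 935426) = 1/(15 - 935426) = 1/(-935411) = -1/935411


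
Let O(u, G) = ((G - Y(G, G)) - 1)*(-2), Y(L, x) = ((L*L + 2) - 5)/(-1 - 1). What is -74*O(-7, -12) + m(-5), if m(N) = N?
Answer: 8505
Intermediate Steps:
Y(L, x) = 3/2 - L**2/2 (Y(L, x) = ((L**2 + 2) - 5)/(-2) = ((2 + L**2) - 5)*(-1/2) = (-3 + L**2)*(-1/2) = 3/2 - L**2/2)
O(u, G) = 5 - G**2 - 2*G (O(u, G) = ((G - (3/2 - G**2/2)) - 1)*(-2) = ((G + (-3/2 + G**2/2)) - 1)*(-2) = ((-3/2 + G + G**2/2) - 1)*(-2) = (-5/2 + G + G**2/2)*(-2) = 5 - G**2 - 2*G)
-74*O(-7, -12) + m(-5) = -74*(5 - 1*(-12)**2 - 2*(-12)) - 5 = -74*(5 - 1*144 + 24) - 5 = -74*(5 - 144 + 24) - 5 = -74*(-115) - 5 = 8510 - 5 = 8505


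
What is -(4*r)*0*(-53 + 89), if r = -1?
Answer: 0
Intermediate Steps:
-(4*r)*0*(-53 + 89) = -(4*(-1))*0*(-53 + 89) = -(-4*0)*36 = -0*36 = -1*0 = 0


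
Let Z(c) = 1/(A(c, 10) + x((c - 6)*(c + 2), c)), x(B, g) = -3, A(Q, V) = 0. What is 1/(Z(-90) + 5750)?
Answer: 3/17249 ≈ 0.00017392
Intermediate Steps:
Z(c) = -1/3 (Z(c) = 1/(0 - 3) = 1/(-3) = -1/3)
1/(Z(-90) + 5750) = 1/(-1/3 + 5750) = 1/(17249/3) = 3/17249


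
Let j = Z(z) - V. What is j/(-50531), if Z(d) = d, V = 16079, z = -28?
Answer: 1239/3887 ≈ 0.31875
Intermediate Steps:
j = -16107 (j = -28 - 1*16079 = -28 - 16079 = -16107)
j/(-50531) = -16107/(-50531) = -16107*(-1/50531) = 1239/3887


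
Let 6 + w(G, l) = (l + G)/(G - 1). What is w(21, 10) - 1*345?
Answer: -6989/20 ≈ -349.45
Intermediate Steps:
w(G, l) = -6 + (G + l)/(-1 + G) (w(G, l) = -6 + (l + G)/(G - 1) = -6 + (G + l)/(-1 + G))
w(21, 10) - 1*345 = (6 + 10 - 5*21)/(-1 + 21) - 1*345 = (6 + 10 - 105)/20 - 345 = (1/20)*(-89) - 345 = -89/20 - 345 = -6989/20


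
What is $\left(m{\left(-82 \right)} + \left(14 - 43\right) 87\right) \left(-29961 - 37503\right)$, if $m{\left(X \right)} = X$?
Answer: $175743720$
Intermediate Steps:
$\left(m{\left(-82 \right)} + \left(14 - 43\right) 87\right) \left(-29961 - 37503\right) = \left(-82 + \left(14 - 43\right) 87\right) \left(-29961 - 37503\right) = \left(-82 - 2523\right) \left(-67464\right) = \left(-2605\right) \left(-67464\right) = 175743720$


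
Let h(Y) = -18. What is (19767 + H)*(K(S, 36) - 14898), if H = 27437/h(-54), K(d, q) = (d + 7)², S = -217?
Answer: 1598171923/3 ≈ 5.3272e+8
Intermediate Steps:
K(d, q) = (7 + d)²
H = -27437/18 (H = 27437/(-18) = 27437*(-1/18) = -27437/18 ≈ -1524.3)
(19767 + H)*(K(S, 36) - 14898) = (19767 - 27437/18)*((7 - 217)² - 14898) = 328369*((-210)² - 14898)/18 = 328369*(44100 - 14898)/18 = (328369/18)*29202 = 1598171923/3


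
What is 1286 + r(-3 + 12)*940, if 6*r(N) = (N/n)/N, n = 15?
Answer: 11668/9 ≈ 1296.4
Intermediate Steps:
r(N) = 1/90 (r(N) = ((N/15)/N)/6 = (1/6)*(1/15) = 1/90)
1286 + r(-3 + 12)*940 = 1286 + (1/90)*940 = 1286 + 94/9 = 11668/9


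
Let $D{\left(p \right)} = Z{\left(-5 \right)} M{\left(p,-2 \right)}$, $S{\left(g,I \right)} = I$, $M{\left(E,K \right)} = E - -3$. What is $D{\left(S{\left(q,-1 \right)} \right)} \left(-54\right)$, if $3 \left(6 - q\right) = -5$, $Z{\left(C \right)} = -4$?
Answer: $432$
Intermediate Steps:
$M{\left(E,K \right)} = 3 + E$ ($M{\left(E,K \right)} = E + 3 = 3 + E$)
$q = \frac{23}{3}$ ($q = 6 - - \frac{5}{3} = 6 + \frac{5}{3} = \frac{23}{3} \approx 7.6667$)
$D{\left(p \right)} = -12 - 4 p$ ($D{\left(p \right)} = - 4 \left(3 + p\right) = -12 - 4 p$)
$D{\left(S{\left(q,-1 \right)} \right)} \left(-54\right) = \left(-12 - -4\right) \left(-54\right) = \left(-12 + 4\right) \left(-54\right) = \left(-8\right) \left(-54\right) = 432$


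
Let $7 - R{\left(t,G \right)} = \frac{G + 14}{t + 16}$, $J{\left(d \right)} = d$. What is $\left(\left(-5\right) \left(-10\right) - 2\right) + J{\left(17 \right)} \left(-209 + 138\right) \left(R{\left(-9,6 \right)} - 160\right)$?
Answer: $\frac{1317173}{7} \approx 1.8817 \cdot 10^{5}$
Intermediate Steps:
$R{\left(t,G \right)} = 7 - \frac{14 + G}{16 + t}$ ($R{\left(t,G \right)} = 7 - \frac{G + 14}{t + 16} = 7 - \frac{14 + G}{16 + t}$)
$\left(\left(-5\right) \left(-10\right) - 2\right) + J{\left(17 \right)} \left(-209 + 138\right) \left(R{\left(-9,6 \right)} - 160\right) = \left(\left(-5\right) \left(-10\right) - 2\right) + 17 \left(-209 + 138\right) \left(\frac{98 - 6 + 7 \left(-9\right)}{16 - 9} - 160\right) = \left(50 - 2\right) + 17 \left(- 71 \left(\frac{98 - 6 - 63}{7} - 160\right)\right) = 48 + 17 \left(- 71 \left(\frac{1}{7} \cdot 29 - 160\right)\right) = 48 + 17 \left(- 71 \left(\frac{29}{7} - 160\right)\right) = 48 + 17 \left(\left(-71\right) \left(- \frac{1091}{7}\right)\right) = 48 + 17 \cdot \frac{77461}{7} = 48 + \frac{1316837}{7} = \frac{1317173}{7}$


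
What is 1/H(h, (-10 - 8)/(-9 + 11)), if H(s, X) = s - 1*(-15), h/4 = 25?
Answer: 1/115 ≈ 0.0086956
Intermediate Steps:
h = 100 (h = 4*25 = 100)
H(s, X) = 15 + s (H(s, X) = s + 15 = 15 + s)
1/H(h, (-10 - 8)/(-9 + 11)) = 1/(15 + 100) = 1/115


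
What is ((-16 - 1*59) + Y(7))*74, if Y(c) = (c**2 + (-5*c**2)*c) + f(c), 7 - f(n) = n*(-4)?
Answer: -126244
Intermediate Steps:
f(n) = 7 + 4*n (f(n) = 7 - n*(-4) = 7 - (-4)*n = 7 + 4*n)
Y(c) = 7 + c**2 - 5*c**3 + 4*c (Y(c) = (c**2 + (-5*c**2)*c) + (7 + 4*c) = (c**2 - 5*c**3) + (7 + 4*c) = 7 + c**2 - 5*c**3 + 4*c)
((-16 - 1*59) + Y(7))*74 = ((-16 - 1*59) + (7 + 7**2 - 5*7**3 + 4*7))*74 = ((-16 - 59) + (7 + 49 - 5*343 + 28))*74 = (-75 + (7 + 49 - 1715 + 28))*74 = (-75 - 1631)*74 = -1706*74 = -126244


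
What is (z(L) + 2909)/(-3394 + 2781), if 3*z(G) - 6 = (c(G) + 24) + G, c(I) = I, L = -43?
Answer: -8671/1839 ≈ -4.7151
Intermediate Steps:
z(G) = 10 + 2*G/3 (z(G) = 2 + ((G + 24) + G)/3 = 2 + ((24 + G) + G)/3 = 2 + (24 + 2*G)/3 = 2 + (8 + 2*G/3) = 10 + 2*G/3)
(z(L) + 2909)/(-3394 + 2781) = ((10 + (⅔)*(-43)) + 2909)/(-3394 + 2781) = ((10 - 86/3) + 2909)/(-613) = (-56/3 + 2909)*(-1/613) = (8671/3)*(-1/613) = -8671/1839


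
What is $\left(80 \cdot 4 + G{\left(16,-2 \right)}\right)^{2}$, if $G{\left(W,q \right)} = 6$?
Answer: $106276$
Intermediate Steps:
$\left(80 \cdot 4 + G{\left(16,-2 \right)}\right)^{2} = \left(80 \cdot 4 + 6\right)^{2} = \left(320 + 6\right)^{2} = 326^{2} = 106276$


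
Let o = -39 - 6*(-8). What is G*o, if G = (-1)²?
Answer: 9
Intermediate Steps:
o = 9 (o = -39 + 48 = 9)
G = 1
G*o = 1*9 = 9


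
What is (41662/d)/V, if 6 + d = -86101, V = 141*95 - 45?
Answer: -20831/574764225 ≈ -3.6243e-5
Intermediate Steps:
V = 13350 (V = 13395 - 45 = 13350)
d = -86107 (d = -6 - 86101 = -86107)
(41662/d)/V = (41662/(-86107))/13350 = (41662*(-1/86107))*(1/13350) = -41662/86107*1/13350 = -20831/574764225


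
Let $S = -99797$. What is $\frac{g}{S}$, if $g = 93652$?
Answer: $- \frac{93652}{99797} \approx -0.93843$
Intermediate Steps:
$\frac{g}{S} = \frac{93652}{-99797} = 93652 \left(- \frac{1}{99797}\right) = - \frac{93652}{99797}$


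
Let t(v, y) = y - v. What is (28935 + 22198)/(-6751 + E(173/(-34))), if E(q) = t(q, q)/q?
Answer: -51133/6751 ≈ -7.5741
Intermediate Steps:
E(q) = 0 (E(q) = (q - q)/q = 0/q = 0)
(28935 + 22198)/(-6751 + E(173/(-34))) = (28935 + 22198)/(-6751 + 0) = 51133/(-6751) = 51133*(-1/6751) = -51133/6751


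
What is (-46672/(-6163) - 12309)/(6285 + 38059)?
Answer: -75813695/273292072 ≈ -0.27741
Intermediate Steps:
(-46672/(-6163) - 12309)/(6285 + 38059) = (-46672*(-1/6163) - 12309)/44344 = (46672/6163 - 12309)*(1/44344) = -75813695/6163*1/44344 = -75813695/273292072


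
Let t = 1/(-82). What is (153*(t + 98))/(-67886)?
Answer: -1229355/5566652 ≈ -0.22084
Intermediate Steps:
t = -1/82 ≈ -0.012195
(153*(t + 98))/(-67886) = (153*(-1/82 + 98))/(-67886) = (153*(8035/82))*(-1/67886) = (1229355/82)*(-1/67886) = -1229355/5566652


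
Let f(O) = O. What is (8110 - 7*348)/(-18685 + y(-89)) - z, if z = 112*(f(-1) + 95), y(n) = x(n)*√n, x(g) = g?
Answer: 2*(-468496*√89 + 98360677*I)/(-18685*I + 89*√89) ≈ -10528.0 + 0.013618*I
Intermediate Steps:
y(n) = n^(3/2) (y(n) = n*√n = n^(3/2))
z = 10528 (z = 112*(-1 + 95) = 112*94 = 10528)
(8110 - 7*348)/(-18685 + y(-89)) - z = (8110 - 7*348)/(-18685 + (-89)^(3/2)) - 1*10528 = (8110 - 2436)/(-18685 - 89*I*√89) - 10528 = 5674/(-18685 - 89*I*√89) - 10528 = -10528 + 5674/(-18685 - 89*I*√89)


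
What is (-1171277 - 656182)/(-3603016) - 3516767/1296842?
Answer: -5150521092397/2336271237736 ≈ -2.2046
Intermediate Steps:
(-1171277 - 656182)/(-3603016) - 3516767/1296842 = -1827459*(-1/3603016) - 3516767*1/1296842 = 1827459/3603016 - 3516767/1296842 = -5150521092397/2336271237736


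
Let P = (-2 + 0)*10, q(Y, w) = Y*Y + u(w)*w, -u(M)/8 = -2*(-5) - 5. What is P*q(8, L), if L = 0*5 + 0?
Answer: -1280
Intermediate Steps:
u(M) = -40 (u(M) = -8*(-2*(-5) - 5) = -8*(10 - 5) = -8*5 = -40)
L = 0 (L = 0 + 0 = 0)
q(Y, w) = Y**2 - 40*w (q(Y, w) = Y*Y - 40*w = Y**2 - 40*w)
P = -20 (P = -2*10 = -20)
P*q(8, L) = -20*(8**2 - 40*0) = -20*(64 + 0) = -20*64 = -1280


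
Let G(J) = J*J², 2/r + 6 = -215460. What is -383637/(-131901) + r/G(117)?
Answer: 22065083250695224/7586355189556143 ≈ 2.9085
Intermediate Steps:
r = -1/107733 (r = 2/(-6 - 215460) = 2/(-215466) = 2*(-1/215466) = -1/107733 ≈ -9.2822e-6)
G(J) = J³
-383637/(-131901) + r/G(117) = -383637/(-131901) - 1/(107733*(117³)) = -383637*(-1/131901) - 1/107733/1601613 = 127879/43967 - 1/107733*1/1601613 = 127879/43967 - 1/172546573329 = 22065083250695224/7586355189556143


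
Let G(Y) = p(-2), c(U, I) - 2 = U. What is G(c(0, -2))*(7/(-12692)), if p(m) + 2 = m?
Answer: 7/3173 ≈ 0.0022061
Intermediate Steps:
c(U, I) = 2 + U
p(m) = -2 + m
G(Y) = -4 (G(Y) = -2 - 2 = -4)
G(c(0, -2))*(7/(-12692)) = -28/(-12692) = -28*(-1)/12692 = -4*(-7/12692) = 7/3173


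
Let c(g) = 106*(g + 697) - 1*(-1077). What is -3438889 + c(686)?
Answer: -3291214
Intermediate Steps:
c(g) = 74959 + 106*g (c(g) = 106*(697 + g) + 1077 = (73882 + 106*g) + 1077 = 74959 + 106*g)
-3438889 + c(686) = -3438889 + (74959 + 106*686) = -3438889 + (74959 + 72716) = -3438889 + 147675 = -3291214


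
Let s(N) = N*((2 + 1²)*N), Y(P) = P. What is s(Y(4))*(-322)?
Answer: -15456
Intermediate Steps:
s(N) = 3*N² (s(N) = N*((2 + 1)*N) = N*(3*N) = 3*N²)
s(Y(4))*(-322) = (3*4²)*(-322) = (3*16)*(-322) = 48*(-322) = -15456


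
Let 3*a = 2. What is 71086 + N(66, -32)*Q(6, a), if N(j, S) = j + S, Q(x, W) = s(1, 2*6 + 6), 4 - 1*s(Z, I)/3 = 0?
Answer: 71494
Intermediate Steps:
a = 2/3 (a = (1/3)*2 = 2/3 ≈ 0.66667)
s(Z, I) = 12 (s(Z, I) = 12 - 3*0 = 12 + 0 = 12)
Q(x, W) = 12
N(j, S) = S + j
71086 + N(66, -32)*Q(6, a) = 71086 + (-32 + 66)*12 = 71086 + 34*12 = 71086 + 408 = 71494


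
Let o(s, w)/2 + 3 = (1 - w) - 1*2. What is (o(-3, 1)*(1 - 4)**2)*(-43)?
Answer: 3870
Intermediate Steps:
o(s, w) = -8 - 2*w (o(s, w) = -6 + 2*((1 - w) - 1*2) = -6 + 2*((1 - w) - 2) = -6 + 2*(-1 - w) = -6 + (-2 - 2*w) = -8 - 2*w)
(o(-3, 1)*(1 - 4)**2)*(-43) = ((-8 - 2*1)*(1 - 4)**2)*(-43) = ((-8 - 2)*(-3)**2)*(-43) = -10*9*(-43) = -90*(-43) = 3870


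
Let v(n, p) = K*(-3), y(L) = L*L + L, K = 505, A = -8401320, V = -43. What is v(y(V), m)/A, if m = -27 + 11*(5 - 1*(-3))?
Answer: 101/560088 ≈ 0.00018033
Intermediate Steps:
m = 61 (m = -27 + 11*(5 + 3) = -27 + 11*8 = -27 + 88 = 61)
y(L) = L + L**2 (y(L) = L**2 + L = L + L**2)
v(n, p) = -1515 (v(n, p) = 505*(-3) = -1515)
v(y(V), m)/A = -1515/(-8401320) = -1515*(-1/8401320) = 101/560088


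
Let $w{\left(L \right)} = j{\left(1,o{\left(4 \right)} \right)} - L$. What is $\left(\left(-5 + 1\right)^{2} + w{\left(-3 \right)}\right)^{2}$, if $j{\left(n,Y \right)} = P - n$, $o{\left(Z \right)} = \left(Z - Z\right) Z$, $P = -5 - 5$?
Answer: $64$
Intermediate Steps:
$P = -10$
$o{\left(Z \right)} = 0$ ($o{\left(Z \right)} = 0 Z = 0$)
$j{\left(n,Y \right)} = -10 - n$
$w{\left(L \right)} = -11 - L$ ($w{\left(L \right)} = \left(-10 - 1\right) - L = -11 - L$)
$\left(\left(-5 + 1\right)^{2} + w{\left(-3 \right)}\right)^{2} = \left(\left(-5 + 1\right)^{2} - 8\right)^{2} = \left(\left(-4\right)^{2} + \left(-11 + 3\right)\right)^{2} = \left(16 - 8\right)^{2} = 8^{2} = 64$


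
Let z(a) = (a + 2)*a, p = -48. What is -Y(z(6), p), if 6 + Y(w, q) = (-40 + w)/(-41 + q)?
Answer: 542/89 ≈ 6.0899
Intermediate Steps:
z(a) = a*(2 + a) (z(a) = (2 + a)*a = a*(2 + a))
Y(w, q) = -6 + (-40 + w)/(-41 + q)
-Y(z(6), p) = -(206 + 6*(2 + 6) - 6*(-48))/(-41 - 48) = -(206 + 6*8 + 288)/(-89) = -(-1)*(206 + 48 + 288)/89 = -(-1)*542/89 = -1*(-542/89) = 542/89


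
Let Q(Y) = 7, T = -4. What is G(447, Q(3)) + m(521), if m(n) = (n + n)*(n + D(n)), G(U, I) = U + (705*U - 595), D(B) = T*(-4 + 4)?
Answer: 857869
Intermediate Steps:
D(B) = 0 (D(B) = -4*(-4 + 4) = -4*0 = 0)
G(U, I) = -595 + 706*U (G(U, I) = U + (-595 + 705*U) = -595 + 706*U)
m(n) = 2*n² (m(n) = (n + n)*(n + 0) = (2*n)*n = 2*n²)
G(447, Q(3)) + m(521) = (-595 + 706*447) + 2*521² = (-595 + 315582) + 2*271441 = 314987 + 542882 = 857869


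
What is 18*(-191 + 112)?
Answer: -1422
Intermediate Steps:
18*(-191 + 112) = 18*(-79) = -1422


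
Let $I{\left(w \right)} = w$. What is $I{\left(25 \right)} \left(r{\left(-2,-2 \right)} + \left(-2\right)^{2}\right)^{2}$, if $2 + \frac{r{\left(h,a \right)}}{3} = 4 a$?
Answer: $16900$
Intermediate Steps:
$r{\left(h,a \right)} = -6 + 12 a$ ($r{\left(h,a \right)} = -6 + 3 \cdot 4 a = -6 + 12 a$)
$I{\left(25 \right)} \left(r{\left(-2,-2 \right)} + \left(-2\right)^{2}\right)^{2} = 25 \left(\left(-6 + 12 \left(-2\right)\right) + \left(-2\right)^{2}\right)^{2} = 25 \left(\left(-6 - 24\right) + 4\right)^{2} = 25 \left(-30 + 4\right)^{2} = 25 \left(-26\right)^{2} = 25 \cdot 676 = 16900$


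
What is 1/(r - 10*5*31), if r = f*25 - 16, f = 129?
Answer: 1/1659 ≈ 0.00060277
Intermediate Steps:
r = 3209 (r = 129*25 - 16 = 3225 - 16 = 3209)
1/(r - 10*5*31) = 1/(3209 - 10*5*31) = 1/(3209 - 50*31) = 1/(3209 - 1550) = 1/1659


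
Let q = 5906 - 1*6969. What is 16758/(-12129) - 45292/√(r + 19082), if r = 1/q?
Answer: -5586/4043 - 45292*√21562067395/20284165 ≈ -329.26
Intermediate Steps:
q = -1063 (q = 5906 - 6969 = -1063)
r = -1/1063 (r = 1/(-1063) = -1/1063 ≈ -0.00094073)
16758/(-12129) - 45292/√(r + 19082) = 16758/(-12129) - 45292/√(-1/1063 + 19082) = 16758*(-1/12129) - 45292*√21562067395/20284165 = -5586/4043 - 45292*√21562067395/20284165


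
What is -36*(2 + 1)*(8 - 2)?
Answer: -648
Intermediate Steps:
-36*(2 + 1)*(8 - 2) = -108*6 = -36*18 = -648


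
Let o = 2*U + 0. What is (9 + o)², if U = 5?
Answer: 361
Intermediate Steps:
o = 10 (o = 2*5 + 0 = 10 + 0 = 10)
(9 + o)² = (9 + 10)² = 19² = 361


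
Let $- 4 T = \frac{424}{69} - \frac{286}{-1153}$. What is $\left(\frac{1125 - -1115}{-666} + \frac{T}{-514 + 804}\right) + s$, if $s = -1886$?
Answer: $- \frac{9677120008793}{5121879660} \approx -1889.4$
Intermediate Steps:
$T = - \frac{254303}{159114}$ ($T = - \frac{\frac{424}{69} - \frac{286}{-1153}}{4} = - \frac{424 \cdot \frac{1}{69} - - \frac{286}{1153}}{4} = - \frac{\frac{424}{69} + \frac{286}{1153}}{4} = \left(- \frac{1}{4}\right) \frac{508606}{79557} = - \frac{254303}{159114} \approx -1.5982$)
$\left(\frac{1125 - -1115}{-666} + \frac{T}{-514 + 804}\right) + s = \left(\frac{1125 - -1115}{-666} - \frac{254303}{159114 \left(-514 + 804\right)}\right) - 1886 = \left(\left(1125 + 1115\right) \left(- \frac{1}{666}\right) - \frac{254303}{159114 \cdot 290}\right) - 1886 = \left(2240 \left(- \frac{1}{666}\right) - \frac{254303}{46143060}\right) - 1886 = \left(- \frac{1120}{333} - \frac{254303}{46143060}\right) - 1886 = - \frac{17254970033}{5121879660} - 1886 = - \frac{9677120008793}{5121879660}$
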